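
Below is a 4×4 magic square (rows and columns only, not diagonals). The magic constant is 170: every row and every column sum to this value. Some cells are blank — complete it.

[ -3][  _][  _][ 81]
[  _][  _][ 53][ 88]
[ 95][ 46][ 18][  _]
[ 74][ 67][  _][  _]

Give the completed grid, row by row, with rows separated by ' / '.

Row 3 must total 170; the given cells sum to 159, so (3,4) = 11.
From column 1, 170 − (-3 + 95 + 74) gives (2,1) = 4.
Column 4: 81 + 88 + 11 + ? = 170, so (4,4) = -10.
Using row 2: 4 + 53 + 88 + ? → (2,2) = 170 − 145 = 25.
Row 4 must total 170; the given cells sum to 131, so (4,3) = 39.
The remaining cell in column 2 is (1,2) = 170 − 138 = 32.
The remaining cell in column 3 is (1,3) = 170 − 110 = 60.

-3 32 60 81 / 4 25 53 88 / 95 46 18 11 / 74 67 39 -10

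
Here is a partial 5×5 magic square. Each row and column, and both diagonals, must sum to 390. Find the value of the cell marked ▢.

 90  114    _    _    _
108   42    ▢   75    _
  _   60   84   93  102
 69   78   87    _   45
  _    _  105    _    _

66

Row 3 must total 390; the given cells sum to 339, so (3,1) = 51.
The remaining cell in row 4 is (4,4) = 390 − 279 = 111.
Column 1 needs 390; the known cells sum to 318, so (5,1) = 72.
Column 2: 114 + 42 + 60 + 78 + ? = 390, so (5,2) = 96.
Main diagonal must total 390; the given cells sum to 327, so (5,5) = 63.
The remaining cell in anti-diagonal is (1,5) = 390 − 309 = 81.
From row 5, 390 − (72 + 96 + 105 + 63) gives (5,4) = 54.
Using column 4: 75 + 93 + 111 + 54 + ? → (1,4) = 390 − 333 = 57.
Column 5: 81 + 102 + 45 + 63 + ? = 390, so (2,5) = 99.
From row 1, 390 − (90 + 114 + 57 + 81) gives (1,3) = 48.
From row 2, 390 − (108 + 42 + 75 + 99) gives (2,3) = 66.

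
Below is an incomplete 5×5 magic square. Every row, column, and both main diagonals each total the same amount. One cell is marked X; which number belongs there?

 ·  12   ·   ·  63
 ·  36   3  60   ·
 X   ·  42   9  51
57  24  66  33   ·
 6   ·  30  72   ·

18

Anti-diagonal is complete and sums to 195; that is the magic constant.
Row 4: 57 + 24 + 66 + 33 + ? = 195, so (4,5) = 15.
Column 3 must total 195; the given cells sum to 141, so (1,3) = 54.
Column 4: 60 + 9 + 33 + 72 + ? = 195, so (1,4) = 21.
From row 1, 195 − (12 + 54 + 21 + 63) gives (1,1) = 45.
From main diagonal, 195 − (45 + 36 + 42 + 33) gives (5,5) = 39.
Row 5 needs 195; the known cells sum to 147, so (5,2) = 48.
Column 2 must total 195; the given cells sum to 120, so (3,2) = 75.
Column 5 needs 195; the known cells sum to 168, so (2,5) = 27.
Using row 2: 36 + 3 + 60 + 27 + ? → (2,1) = 195 − 126 = 69.
Row 3 needs 195; the known cells sum to 177, so (3,1) = 18.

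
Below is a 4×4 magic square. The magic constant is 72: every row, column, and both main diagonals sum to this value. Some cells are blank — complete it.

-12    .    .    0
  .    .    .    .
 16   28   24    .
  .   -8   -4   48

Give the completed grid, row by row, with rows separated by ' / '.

-12 40 44 0 / 32 12 8 20 / 16 28 24 4 / 36 -8 -4 48

Row 3 must total 72; the given cells sum to 68, so (3,4) = 4.
Row 4 needs 72; the known cells sum to 36, so (4,1) = 36.
From column 1, 72 − (-12 + 16 + 36) gives (2,1) = 32.
Using column 4: 0 + 4 + 48 + ? → (2,4) = 72 − 52 = 20.
Main diagonal: -12 + 24 + 48 + ? = 72, so (2,2) = 12.
From anti-diagonal, 72 − (0 + 28 + 36) gives (2,3) = 8.
The remaining cell in column 2 is (1,2) = 72 − 32 = 40.
The remaining cell in column 3 is (1,3) = 72 − 28 = 44.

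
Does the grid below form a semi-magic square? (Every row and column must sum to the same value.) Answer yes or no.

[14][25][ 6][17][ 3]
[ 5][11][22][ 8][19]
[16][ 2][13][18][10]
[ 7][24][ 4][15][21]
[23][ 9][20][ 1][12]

Row 1: 14 + 25 + 6 + 17 + 3 = 65.
Row 2: 5 + 11 + 22 + 8 + 19 = 65.
Row 3: 16 + 2 + 13 + 18 + 10 = 59.
Row 4: 7 + 24 + 4 + 15 + 21 = 71.
Row 5: 23 + 9 + 20 + 1 + 12 = 65.
Column 1: 14 + 5 + 16 + 7 + 23 = 65.
Column 2: 25 + 11 + 2 + 24 + 9 = 71.
Column 3: 6 + 22 + 13 + 4 + 20 = 65.
Column 4: 17 + 8 + 18 + 15 + 1 = 59.
Column 5: 3 + 19 + 10 + 21 + 12 = 65.

No — row 4 sums to 71 but row 5 sums to 65.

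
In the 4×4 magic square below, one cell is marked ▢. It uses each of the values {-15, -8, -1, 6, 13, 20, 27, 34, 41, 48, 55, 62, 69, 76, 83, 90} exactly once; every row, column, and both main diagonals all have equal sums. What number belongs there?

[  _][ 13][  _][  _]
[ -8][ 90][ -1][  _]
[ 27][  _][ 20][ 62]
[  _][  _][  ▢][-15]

83

The 16 entries sum to 600, so each line sums to 600/4 = 150.
Row 2 must total 150; the given cells sum to 81, so (2,4) = 69.
The remaining cell in row 3 is (3,2) = 150 − 109 = 41.
Using column 2: 13 + 90 + 41 + ? → (4,2) = 150 − 144 = 6.
Column 4: 69 + 62 + (-15) + ? = 150, so (1,4) = 34.
Main diagonal needs 150; the known cells sum to 95, so (1,1) = 55.
Using anti-diagonal: 34 + (-1) + 41 + ? → (4,1) = 150 − 74 = 76.
Row 1: 55 + 13 + 34 + ? = 150, so (1,3) = 48.
Row 4 needs 150; the known cells sum to 67, so (4,3) = 83.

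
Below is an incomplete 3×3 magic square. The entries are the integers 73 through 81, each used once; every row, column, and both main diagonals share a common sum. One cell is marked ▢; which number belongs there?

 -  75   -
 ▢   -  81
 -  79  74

The entries are 73 through 81, which sum to 693, so each line sums to 693/3 = 231.
Using row 3: 79 + 74 + ? → (3,1) = 231 − 153 = 78.
Column 2: 75 + 79 + ? = 231, so (2,2) = 77.
Column 3 needs 231; the known cells sum to 155, so (1,3) = 76.
Main diagonal must total 231; the given cells sum to 151, so (1,1) = 80.
Using row 2: 77 + 81 + ? → (2,1) = 231 − 158 = 73.

73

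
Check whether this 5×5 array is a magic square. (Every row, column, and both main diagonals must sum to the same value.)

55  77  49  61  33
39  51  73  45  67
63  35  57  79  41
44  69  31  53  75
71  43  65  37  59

Row 1: 55 + 77 + 49 + 61 + 33 = 275.
Row 2: 39 + 51 + 73 + 45 + 67 = 275.
Row 3: 63 + 35 + 57 + 79 + 41 = 275.
Row 4: 44 + 69 + 31 + 53 + 75 = 272.
Row 5: 71 + 43 + 65 + 37 + 59 = 275.
Column 1: 55 + 39 + 63 + 44 + 71 = 272.
Column 2: 77 + 51 + 35 + 69 + 43 = 275.
Column 3: 49 + 73 + 57 + 31 + 65 = 275.
Column 4: 61 + 45 + 79 + 53 + 37 = 275.
Column 5: 33 + 67 + 41 + 75 + 59 = 275.
Main diagonal: 55 + 51 + 57 + 53 + 59 = 275.
Anti-diagonal: 33 + 45 + 57 + 69 + 71 = 275.

No — column 1 sums to 272 but column 5 sums to 275.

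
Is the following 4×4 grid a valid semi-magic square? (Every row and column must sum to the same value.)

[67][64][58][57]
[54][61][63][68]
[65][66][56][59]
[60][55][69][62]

Row 1: 67 + 64 + 58 + 57 = 246.
Row 2: 54 + 61 + 63 + 68 = 246.
Row 3: 65 + 66 + 56 + 59 = 246.
Row 4: 60 + 55 + 69 + 62 = 246.
Column 1: 67 + 54 + 65 + 60 = 246.
Column 2: 64 + 61 + 66 + 55 = 246.
Column 3: 58 + 63 + 56 + 69 = 246.
Column 4: 57 + 68 + 59 + 62 = 246.
All lines sum to 246.

Yes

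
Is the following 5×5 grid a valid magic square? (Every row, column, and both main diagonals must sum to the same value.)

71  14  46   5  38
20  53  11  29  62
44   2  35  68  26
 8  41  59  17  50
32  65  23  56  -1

Row 1: 71 + 14 + 46 + 5 + 38 = 174.
Row 2: 20 + 53 + 11 + 29 + 62 = 175.
Row 3: 44 + 2 + 35 + 68 + 26 = 175.
Row 4: 8 + 41 + 59 + 17 + 50 = 175.
Row 5: 32 + 65 + 23 + 56 + (-1) = 175.
Column 1: 71 + 20 + 44 + 8 + 32 = 175.
Column 2: 14 + 53 + 2 + 41 + 65 = 175.
Column 3: 46 + 11 + 35 + 59 + 23 = 174.
Column 4: 5 + 29 + 68 + 17 + 56 = 175.
Column 5: 38 + 62 + 26 + 50 + (-1) = 175.
Main diagonal: 71 + 53 + 35 + 17 + (-1) = 175.
Anti-diagonal: 38 + 29 + 35 + 41 + 32 = 175.

No — row 1 sums to 174 but column 4 sums to 175.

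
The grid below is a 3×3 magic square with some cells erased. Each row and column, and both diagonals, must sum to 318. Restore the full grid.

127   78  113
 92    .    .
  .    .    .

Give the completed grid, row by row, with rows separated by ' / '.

127 78 113 / 92 106 120 / 99 134 85

Column 1: 127 + 92 + ? = 318, so (3,1) = 99.
The remaining cell in anti-diagonal is (2,2) = 318 − 212 = 106.
Row 2 needs 318; the known cells sum to 198, so (2,3) = 120.
Column 2: 78 + 106 + ? = 318, so (3,2) = 134.
Using column 3: 113 + 120 + ? → (3,3) = 318 − 233 = 85.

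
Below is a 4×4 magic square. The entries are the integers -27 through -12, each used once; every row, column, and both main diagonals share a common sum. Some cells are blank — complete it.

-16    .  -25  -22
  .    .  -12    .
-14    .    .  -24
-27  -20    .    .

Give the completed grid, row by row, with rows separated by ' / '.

-16 -15 -25 -22 / -21 -26 -12 -19 / -14 -17 -23 -24 / -27 -20 -18 -13

The entries are -27 through -12, which sum to -312, so each line sums to -312/4 = -78.
Row 1 must total -78; the given cells sum to -63, so (1,2) = -15.
The remaining cell in column 1 is (2,1) = -78 − (-57) = -21.
From anti-diagonal, -78 − (-22 + (-12) + (-27)) gives (3,2) = -17.
From row 3, -78 − (-14 + (-17) + (-24)) gives (3,3) = -23.
Column 2: -15 + (-17) + (-20) + ? = -78, so (2,2) = -26.
From column 3, -78 − (-25 + (-12) + (-23)) gives (4,3) = -18.
Main diagonal needs -78; the known cells sum to -65, so (4,4) = -13.
Using row 2: -21 + (-26) + (-12) + ? → (2,4) = -78 − (-59) = -19.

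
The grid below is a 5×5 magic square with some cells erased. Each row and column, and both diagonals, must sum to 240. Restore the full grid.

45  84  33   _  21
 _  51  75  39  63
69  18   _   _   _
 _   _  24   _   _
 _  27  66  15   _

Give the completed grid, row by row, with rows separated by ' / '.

Using row 1: 45 + 84 + 33 + 21 + ? → (1,4) = 240 − 183 = 57.
From row 2, 240 − (51 + 75 + 39 + 63) gives (2,1) = 12.
Column 2 must total 240; the given cells sum to 180, so (4,2) = 60.
Column 3: 33 + 75 + 24 + 66 + ? = 240, so (3,3) = 42.
Using anti-diagonal: 21 + 39 + 42 + 60 + ? → (5,1) = 240 − 162 = 78.
Row 5: 78 + 27 + 66 + 15 + ? = 240, so (5,5) = 54.
The remaining cell in column 1 is (4,1) = 240 − 204 = 36.
The remaining cell in main diagonal is (4,4) = 240 − 192 = 48.
Row 4 needs 240; the known cells sum to 168, so (4,5) = 72.
Column 4: 57 + 39 + 48 + 15 + ? = 240, so (3,4) = 81.
Column 5: 21 + 63 + 72 + 54 + ? = 240, so (3,5) = 30.

45 84 33 57 21 / 12 51 75 39 63 / 69 18 42 81 30 / 36 60 24 48 72 / 78 27 66 15 54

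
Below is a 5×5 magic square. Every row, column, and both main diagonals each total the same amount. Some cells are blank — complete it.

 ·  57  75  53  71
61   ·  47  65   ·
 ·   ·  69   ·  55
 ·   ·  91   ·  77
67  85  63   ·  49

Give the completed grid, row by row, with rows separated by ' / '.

Column 3 is already complete: 75 + 47 + 69 + 91 + 63 = 345, so that is the magic constant.
The remaining cell in row 1 is (1,1) = 345 − 256 = 89.
The remaining cell in row 5 is (5,4) = 345 − 264 = 81.
The remaining cell in column 5 is (2,5) = 345 − 252 = 93.
From anti-diagonal, 345 − (71 + 65 + 69 + 67) gives (4,2) = 73.
Row 2 needs 345; the known cells sum to 266, so (2,2) = 79.
Column 2 must total 345; the given cells sum to 294, so (3,2) = 51.
Using main diagonal: 89 + 79 + 69 + 49 + ? → (4,4) = 345 − 286 = 59.
Using row 4: 73 + 91 + 59 + 77 + ? → (4,1) = 345 − 300 = 45.
Column 1 must total 345; the given cells sum to 262, so (3,1) = 83.
Column 4 needs 345; the known cells sum to 258, so (3,4) = 87.

89 57 75 53 71 / 61 79 47 65 93 / 83 51 69 87 55 / 45 73 91 59 77 / 67 85 63 81 49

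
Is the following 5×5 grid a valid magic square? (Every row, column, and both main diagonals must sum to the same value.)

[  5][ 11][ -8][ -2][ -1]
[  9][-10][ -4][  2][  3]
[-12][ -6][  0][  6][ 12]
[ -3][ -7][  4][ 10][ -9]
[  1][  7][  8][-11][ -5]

Row 1: 5 + 11 + (-8) + (-2) + (-1) = 5.
Row 2: 9 + (-10) + (-4) + 2 + 3 = 0.
Row 3: -12 + (-6) + 0 + 6 + 12 = 0.
Row 4: -3 + (-7) + 4 + 10 + (-9) = -5.
Row 5: 1 + 7 + 8 + (-11) + (-5) = 0.
Column 1: 5 + 9 + (-12) + (-3) + 1 = 0.
Column 2: 11 + (-10) + (-6) + (-7) + 7 = -5.
Column 3: -8 + (-4) + 0 + 4 + 8 = 0.
Column 4: -2 + 2 + 6 + 10 + (-11) = 5.
Column 5: -1 + 3 + 12 + (-9) + (-5) = 0.
Main diagonal: 5 + (-10) + 0 + 10 + (-5) = 0.
Anti-diagonal: -1 + 2 + 0 + (-7) + 1 = -5.

No — row 1 sums to 5 but anti-diagonal sums to -5.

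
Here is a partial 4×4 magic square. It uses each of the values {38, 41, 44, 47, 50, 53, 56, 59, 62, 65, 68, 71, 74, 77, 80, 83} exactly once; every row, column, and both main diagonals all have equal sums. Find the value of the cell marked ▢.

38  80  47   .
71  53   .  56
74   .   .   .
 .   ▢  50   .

The 16 entries sum to 968, so each line sums to 968/4 = 242.
Using row 1: 38 + 80 + 47 + ? → (1,4) = 242 − 165 = 77.
Row 2 must total 242; the given cells sum to 180, so (2,3) = 62.
The remaining cell in column 1 is (4,1) = 242 − 183 = 59.
Column 3 must total 242; the given cells sum to 159, so (3,3) = 83.
Using main diagonal: 38 + 53 + 83 + ? → (4,4) = 242 − 174 = 68.
Anti-diagonal: 77 + 62 + 59 + ? = 242, so (3,2) = 44.
Using row 3: 74 + 44 + 83 + ? → (3,4) = 242 − 201 = 41.
Row 4 needs 242; the known cells sum to 177, so (4,2) = 65.

65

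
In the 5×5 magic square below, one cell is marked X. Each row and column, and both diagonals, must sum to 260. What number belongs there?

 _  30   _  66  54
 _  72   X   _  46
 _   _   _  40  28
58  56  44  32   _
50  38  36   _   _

From row 4, 260 − (58 + 56 + 44 + 32) gives (4,5) = 70.
Using column 2: 30 + 72 + 56 + 38 + ? → (3,2) = 260 − 196 = 64.
Using column 5: 54 + 46 + 28 + 70 + ? → (5,5) = 260 − 198 = 62.
Row 5: 50 + 38 + 36 + 62 + ? = 260, so (5,4) = 74.
Using column 4: 66 + 40 + 32 + 74 + ? → (2,4) = 260 − 212 = 48.
The remaining cell in anti-diagonal is (3,3) = 260 − 208 = 52.
The remaining cell in row 3 is (3,1) = 260 − 184 = 76.
From main diagonal, 260 − (72 + 52 + 32 + 62) gives (1,1) = 42.
Row 1: 42 + 30 + 66 + 54 + ? = 260, so (1,3) = 68.
Column 1 needs 260; the known cells sum to 226, so (2,1) = 34.
Using column 3: 68 + 52 + 44 + 36 + ? → (2,3) = 260 − 200 = 60.

60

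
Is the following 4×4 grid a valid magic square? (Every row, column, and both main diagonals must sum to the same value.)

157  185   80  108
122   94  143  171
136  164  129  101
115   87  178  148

Row 1: 157 + 185 + 80 + 108 = 530.
Row 2: 122 + 94 + 143 + 171 = 530.
Row 3: 136 + 164 + 129 + 101 = 530.
Row 4: 115 + 87 + 178 + 148 = 528.
Column 1: 157 + 122 + 136 + 115 = 530.
Column 2: 185 + 94 + 164 + 87 = 530.
Column 3: 80 + 143 + 129 + 178 = 530.
Column 4: 108 + 171 + 101 + 148 = 528.
Main diagonal: 157 + 94 + 129 + 148 = 528.
Anti-diagonal: 108 + 143 + 164 + 115 = 530.

No — row 2 sums to 530 but column 4 sums to 528.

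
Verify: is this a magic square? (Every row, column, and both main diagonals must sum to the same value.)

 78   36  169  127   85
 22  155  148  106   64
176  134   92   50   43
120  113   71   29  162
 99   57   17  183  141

No — anti-diagonal sums to 495 but column 3 sums to 497.

Row 1: 78 + 36 + 169 + 127 + 85 = 495.
Row 2: 22 + 155 + 148 + 106 + 64 = 495.
Row 3: 176 + 134 + 92 + 50 + 43 = 495.
Row 4: 120 + 113 + 71 + 29 + 162 = 495.
Row 5: 99 + 57 + 17 + 183 + 141 = 497.
Column 1: 78 + 22 + 176 + 120 + 99 = 495.
Column 2: 36 + 155 + 134 + 113 + 57 = 495.
Column 3: 169 + 148 + 92 + 71 + 17 = 497.
Column 4: 127 + 106 + 50 + 29 + 183 = 495.
Column 5: 85 + 64 + 43 + 162 + 141 = 495.
Main diagonal: 78 + 155 + 92 + 29 + 141 = 495.
Anti-diagonal: 85 + 106 + 92 + 113 + 99 = 495.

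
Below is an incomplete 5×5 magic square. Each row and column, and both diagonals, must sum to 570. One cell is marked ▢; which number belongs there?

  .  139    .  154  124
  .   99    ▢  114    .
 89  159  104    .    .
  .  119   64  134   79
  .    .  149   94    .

169

Row 4 needs 570; the known cells sum to 396, so (4,1) = 174.
The remaining cell in column 2 is (5,2) = 570 − 516 = 54.
Using column 4: 154 + 114 + 134 + 94 + ? → (3,4) = 570 − 496 = 74.
From anti-diagonal, 570 − (124 + 114 + 104 + 119) gives (5,1) = 109.
Using row 3: 89 + 159 + 104 + 74 + ? → (3,5) = 570 − 426 = 144.
The remaining cell in row 5 is (5,5) = 570 − 406 = 164.
Column 5 must total 570; the given cells sum to 511, so (2,5) = 59.
Main diagonal: 99 + 104 + 134 + 164 + ? = 570, so (1,1) = 69.
Using row 1: 69 + 139 + 154 + 124 + ? → (1,3) = 570 − 486 = 84.
Column 1 needs 570; the known cells sum to 441, so (2,1) = 129.
From column 3, 570 − (84 + 104 + 64 + 149) gives (2,3) = 169.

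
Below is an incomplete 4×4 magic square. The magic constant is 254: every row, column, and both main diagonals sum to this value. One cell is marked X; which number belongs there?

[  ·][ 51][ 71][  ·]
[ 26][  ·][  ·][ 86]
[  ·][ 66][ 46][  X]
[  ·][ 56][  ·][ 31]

101

The remaining cell in column 2 is (2,2) = 254 − 173 = 81.
Main diagonal must total 254; the given cells sum to 158, so (1,1) = 96.
Using row 1: 96 + 51 + 71 + ? → (1,4) = 254 − 218 = 36.
The remaining cell in row 2 is (2,3) = 254 − 193 = 61.
Column 3 needs 254; the known cells sum to 178, so (4,3) = 76.
Column 4 must total 254; the given cells sum to 153, so (3,4) = 101.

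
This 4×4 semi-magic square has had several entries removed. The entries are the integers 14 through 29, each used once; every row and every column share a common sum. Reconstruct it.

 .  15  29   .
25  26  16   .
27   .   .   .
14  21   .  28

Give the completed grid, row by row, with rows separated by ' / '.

20 15 29 22 / 25 26 16 19 / 27 24 18 17 / 14 21 23 28

The entries are 14 through 29, which sum to 344, so each line sums to 344/4 = 86.
Using row 2: 25 + 26 + 16 + ? → (2,4) = 86 − 67 = 19.
Row 4 must total 86; the given cells sum to 63, so (4,3) = 23.
Column 1 must total 86; the given cells sum to 66, so (1,1) = 20.
The remaining cell in column 2 is (3,2) = 86 − 62 = 24.
Column 3 must total 86; the given cells sum to 68, so (3,3) = 18.
Row 1 needs 86; the known cells sum to 64, so (1,4) = 22.
Row 3 needs 86; the known cells sum to 69, so (3,4) = 17.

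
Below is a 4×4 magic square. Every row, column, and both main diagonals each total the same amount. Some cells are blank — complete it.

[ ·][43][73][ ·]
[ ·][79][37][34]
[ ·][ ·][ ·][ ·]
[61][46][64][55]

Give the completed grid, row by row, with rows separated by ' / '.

Row 4 is already complete: 61 + 46 + 64 + 55 = 226, so that is the magic constant.
Row 2 needs 226; the known cells sum to 150, so (2,1) = 76.
Column 2 needs 226; the known cells sum to 168, so (3,2) = 58.
Column 3 must total 226; the given cells sum to 174, so (3,3) = 52.
From main diagonal, 226 − (79 + 52 + 55) gives (1,1) = 40.
Using anti-diagonal: 37 + 58 + 61 + ? → (1,4) = 226 − 156 = 70.
Using column 1: 40 + 76 + 61 + ? → (3,1) = 226 − 177 = 49.
The remaining cell in column 4 is (3,4) = 226 − 159 = 67.

40 43 73 70 / 76 79 37 34 / 49 58 52 67 / 61 46 64 55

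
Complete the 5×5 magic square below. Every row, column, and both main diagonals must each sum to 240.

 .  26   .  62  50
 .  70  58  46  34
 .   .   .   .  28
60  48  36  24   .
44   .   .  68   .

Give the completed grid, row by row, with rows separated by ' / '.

38 26 64 62 50 / 32 70 58 46 34 / 66 54 52 40 28 / 60 48 36 24 72 / 44 42 30 68 56

Row 2 needs 240; the known cells sum to 208, so (2,1) = 32.
Row 4 must total 240; the given cells sum to 168, so (4,5) = 72.
From column 4, 240 − (62 + 46 + 24 + 68) gives (3,4) = 40.
The remaining cell in column 5 is (5,5) = 240 − 184 = 56.
Anti-diagonal: 50 + 46 + 48 + 44 + ? = 240, so (3,3) = 52.
From main diagonal, 240 − (70 + 52 + 24 + 56) gives (1,1) = 38.
Using row 1: 38 + 26 + 62 + 50 + ? → (1,3) = 240 − 176 = 64.
Using column 1: 38 + 32 + 60 + 44 + ? → (3,1) = 240 − 174 = 66.
From column 3, 240 − (64 + 58 + 52 + 36) gives (5,3) = 30.
Row 3 needs 240; the known cells sum to 186, so (3,2) = 54.
Using row 5: 44 + 30 + 68 + 56 + ? → (5,2) = 240 − 198 = 42.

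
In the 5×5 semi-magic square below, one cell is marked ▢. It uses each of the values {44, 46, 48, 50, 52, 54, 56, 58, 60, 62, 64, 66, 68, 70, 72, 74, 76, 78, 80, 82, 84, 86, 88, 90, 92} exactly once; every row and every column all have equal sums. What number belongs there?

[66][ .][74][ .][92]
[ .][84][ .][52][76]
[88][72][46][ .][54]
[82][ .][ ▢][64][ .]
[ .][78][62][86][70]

90

The 25 entries sum to 1700, so each line sums to 1700/5 = 340.
Row 3 must total 340; the given cells sum to 260, so (3,4) = 80.
Row 5 must total 340; the given cells sum to 296, so (5,1) = 44.
Using column 1: 66 + 88 + 82 + 44 + ? → (2,1) = 340 − 280 = 60.
Using column 4: 52 + 80 + 64 + 86 + ? → (1,4) = 340 − 282 = 58.
Column 5 needs 340; the known cells sum to 292, so (4,5) = 48.
Using row 1: 66 + 74 + 58 + 92 + ? → (1,2) = 340 − 290 = 50.
Row 2 must total 340; the given cells sum to 272, so (2,3) = 68.
Column 2 must total 340; the given cells sum to 284, so (4,2) = 56.
Column 3 needs 340; the known cells sum to 250, so (4,3) = 90.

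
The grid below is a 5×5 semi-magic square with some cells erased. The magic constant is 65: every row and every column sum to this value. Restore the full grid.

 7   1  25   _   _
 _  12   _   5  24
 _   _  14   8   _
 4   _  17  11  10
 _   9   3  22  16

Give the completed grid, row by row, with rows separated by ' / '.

7 1 25 19 13 / 18 12 6 5 24 / 21 20 14 8 2 / 4 23 17 11 10 / 15 9 3 22 16

From row 4, 65 − (4 + 17 + 11 + 10) gives (4,2) = 23.
Using row 5: 9 + 3 + 22 + 16 + ? → (5,1) = 65 − 50 = 15.
Column 2 needs 65; the known cells sum to 45, so (3,2) = 20.
The remaining cell in column 3 is (2,3) = 65 − 59 = 6.
Using column 4: 5 + 8 + 11 + 22 + ? → (1,4) = 65 − 46 = 19.
Using row 1: 7 + 1 + 25 + 19 + ? → (1,5) = 65 − 52 = 13.
Row 2 must total 65; the given cells sum to 47, so (2,1) = 18.
Column 1 needs 65; the known cells sum to 44, so (3,1) = 21.
Using column 5: 13 + 24 + 10 + 16 + ? → (3,5) = 65 − 63 = 2.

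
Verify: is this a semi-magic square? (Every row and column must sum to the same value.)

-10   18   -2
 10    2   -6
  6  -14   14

Yes

Row 1: -10 + 18 + (-2) = 6.
Row 2: 10 + 2 + (-6) = 6.
Row 3: 6 + (-14) + 14 = 6.
Column 1: -10 + 10 + 6 = 6.
Column 2: 18 + 2 + (-14) = 6.
Column 3: -2 + (-6) + 14 = 6.
All lines sum to 6.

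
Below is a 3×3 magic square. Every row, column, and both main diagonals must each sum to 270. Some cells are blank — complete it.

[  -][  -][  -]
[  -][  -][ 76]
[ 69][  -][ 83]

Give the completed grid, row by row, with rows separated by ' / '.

97 62 111 / 104 90 76 / 69 118 83

Row 3 needs 270; the known cells sum to 152, so (3,2) = 118.
Using column 3: 76 + 83 + ? → (1,3) = 270 − 159 = 111.
Using anti-diagonal: 111 + 69 + ? → (2,2) = 270 − 180 = 90.
The remaining cell in row 2 is (2,1) = 270 − 166 = 104.
Column 1 needs 270; the known cells sum to 173, so (1,1) = 97.
The remaining cell in column 2 is (1,2) = 270 − 208 = 62.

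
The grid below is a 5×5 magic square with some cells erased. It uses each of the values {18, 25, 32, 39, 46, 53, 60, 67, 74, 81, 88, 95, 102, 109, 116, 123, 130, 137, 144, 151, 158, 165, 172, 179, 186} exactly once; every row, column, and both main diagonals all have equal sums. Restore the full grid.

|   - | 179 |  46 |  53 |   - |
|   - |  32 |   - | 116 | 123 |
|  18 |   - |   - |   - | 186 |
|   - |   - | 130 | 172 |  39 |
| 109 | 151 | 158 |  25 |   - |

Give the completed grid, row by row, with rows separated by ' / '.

The 25 entries sum to 2550, so each line sums to 2550/5 = 510.
Row 5: 109 + 151 + 158 + 25 + ? = 510, so (5,5) = 67.
Column 4: 53 + 116 + 172 + 25 + ? = 510, so (3,4) = 144.
From column 5, 510 − (123 + 186 + 39 + 67) gives (1,5) = 95.
Using row 1: 179 + 46 + 53 + 95 + ? → (1,1) = 510 − 373 = 137.
Main diagonal: 137 + 32 + 172 + 67 + ? = 510, so (3,3) = 102.
The remaining cell in anti-diagonal is (4,2) = 510 − 422 = 88.
Using row 3: 18 + 102 + 144 + 186 + ? → (3,2) = 510 − 450 = 60.
Row 4 needs 510; the known cells sum to 429, so (4,1) = 81.
The remaining cell in column 1 is (2,1) = 510 − 345 = 165.
Using column 3: 46 + 102 + 130 + 158 + ? → (2,3) = 510 − 436 = 74.

137 179 46 53 95 / 165 32 74 116 123 / 18 60 102 144 186 / 81 88 130 172 39 / 109 151 158 25 67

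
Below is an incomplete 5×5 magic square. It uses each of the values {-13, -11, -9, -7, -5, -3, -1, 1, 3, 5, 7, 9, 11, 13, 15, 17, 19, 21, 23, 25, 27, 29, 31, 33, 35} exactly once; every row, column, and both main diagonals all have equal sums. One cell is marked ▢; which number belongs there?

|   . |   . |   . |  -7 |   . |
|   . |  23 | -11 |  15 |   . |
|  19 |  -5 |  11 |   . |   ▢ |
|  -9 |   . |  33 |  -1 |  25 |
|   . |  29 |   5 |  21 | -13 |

The 25 entries sum to 275, so each line sums to 275/5 = 55.
From row 4, 55 − (-9 + 33 + (-1) + 25) gives (4,2) = 7.
Row 5 must total 55; the given cells sum to 42, so (5,1) = 13.
Column 2: 23 + (-5) + 7 + 29 + ? = 55, so (1,2) = 1.
Column 3: -11 + 11 + 33 + 5 + ? = 55, so (1,3) = 17.
Column 4: -7 + 15 + (-1) + 21 + ? = 55, so (3,4) = 27.
Using main diagonal: 23 + 11 + (-1) + (-13) + ? → (1,1) = 55 − 20 = 35.
Anti-diagonal: 15 + 11 + 7 + 13 + ? = 55, so (1,5) = 9.
Row 3 needs 55; the known cells sum to 52, so (3,5) = 3.

3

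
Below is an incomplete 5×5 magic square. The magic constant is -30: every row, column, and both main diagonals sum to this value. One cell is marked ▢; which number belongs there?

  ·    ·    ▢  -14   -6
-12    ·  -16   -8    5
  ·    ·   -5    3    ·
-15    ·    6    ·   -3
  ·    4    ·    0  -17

Row 2 needs -30; the known cells sum to -31, so (2,2) = 1.
Column 4 must total -30; the given cells sum to -19, so (4,4) = -11.
Using column 5: -6 + 5 + (-3) + (-17) + ? → (3,5) = -30 − (-21) = -9.
Main diagonal needs -30; the known cells sum to -32, so (1,1) = 2.
Row 4 needs -30; the known cells sum to -23, so (4,2) = -7.
Anti-diagonal: -6 + (-8) + (-5) + (-7) + ? = -30, so (5,1) = -4.
From row 5, -30 − (-4 + 4 + 0 + (-17)) gives (5,3) = -13.
From column 1, -30 − (2 + (-12) + (-15) + (-4)) gives (3,1) = -1.
From column 3, -30 − (-16 + (-5) + 6 + (-13)) gives (1,3) = -2.

-2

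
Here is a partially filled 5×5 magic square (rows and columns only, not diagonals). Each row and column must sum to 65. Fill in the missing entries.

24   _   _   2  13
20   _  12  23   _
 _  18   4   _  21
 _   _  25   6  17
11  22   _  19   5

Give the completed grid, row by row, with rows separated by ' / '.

24 10 16 2 13 / 20 1 12 23 9 / 7 18 4 15 21 / 3 14 25 6 17 / 11 22 8 19 5

Using row 5: 11 + 22 + 19 + 5 + ? → (5,3) = 65 − 57 = 8.
The remaining cell in column 3 is (1,3) = 65 − 49 = 16.
Column 4: 2 + 23 + 6 + 19 + ? = 65, so (3,4) = 15.
Column 5 must total 65; the given cells sum to 56, so (2,5) = 9.
From row 1, 65 − (24 + 16 + 2 + 13) gives (1,2) = 10.
The remaining cell in row 2 is (2,2) = 65 − 64 = 1.
From row 3, 65 − (18 + 4 + 15 + 21) gives (3,1) = 7.
The remaining cell in column 1 is (4,1) = 65 − 62 = 3.
Using column 2: 10 + 1 + 18 + 22 + ? → (4,2) = 65 − 51 = 14.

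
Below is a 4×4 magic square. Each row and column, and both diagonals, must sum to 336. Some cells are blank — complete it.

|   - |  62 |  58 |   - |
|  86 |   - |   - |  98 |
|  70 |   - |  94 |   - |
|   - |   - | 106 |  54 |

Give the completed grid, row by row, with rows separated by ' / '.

Column 3 needs 336; the known cells sum to 258, so (2,3) = 78.
The remaining cell in row 2 is (2,2) = 336 − 262 = 74.
Using main diagonal: 74 + 94 + 54 + ? → (1,1) = 336 − 222 = 114.
The remaining cell in row 1 is (1,4) = 336 − 234 = 102.
From column 1, 336 − (114 + 86 + 70) gives (4,1) = 66.
Column 4 must total 336; the given cells sum to 254, so (3,4) = 82.
From anti-diagonal, 336 − (102 + 78 + 66) gives (3,2) = 90.
From row 4, 336 − (66 + 106 + 54) gives (4,2) = 110.

114 62 58 102 / 86 74 78 98 / 70 90 94 82 / 66 110 106 54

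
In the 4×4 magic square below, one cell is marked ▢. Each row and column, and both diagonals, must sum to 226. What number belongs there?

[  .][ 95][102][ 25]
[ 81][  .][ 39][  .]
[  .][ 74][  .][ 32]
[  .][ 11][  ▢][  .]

18

Row 1: 95 + 102 + 25 + ? = 226, so (1,1) = 4.
Using column 2: 95 + 74 + 11 + ? → (2,2) = 226 − 180 = 46.
Anti-diagonal must total 226; the given cells sum to 138, so (4,1) = 88.
Row 2 must total 226; the given cells sum to 166, so (2,4) = 60.
Column 1 must total 226; the given cells sum to 173, so (3,1) = 53.
From column 4, 226 − (25 + 60 + 32) gives (4,4) = 109.
From main diagonal, 226 − (4 + 46 + 109) gives (3,3) = 67.
Row 4 needs 226; the known cells sum to 208, so (4,3) = 18.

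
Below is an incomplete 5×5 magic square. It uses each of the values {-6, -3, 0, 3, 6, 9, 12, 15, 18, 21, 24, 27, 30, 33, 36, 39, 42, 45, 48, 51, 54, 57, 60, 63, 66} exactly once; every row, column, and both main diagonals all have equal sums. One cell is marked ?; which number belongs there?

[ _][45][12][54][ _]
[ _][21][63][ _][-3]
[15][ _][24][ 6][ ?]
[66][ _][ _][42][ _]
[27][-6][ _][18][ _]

The 25 entries sum to 750, so each line sums to 750/5 = 150.
From column 4, 150 − (54 + 6 + 42 + 18) gives (2,4) = 30.
The remaining cell in row 2 is (2,1) = 150 − 111 = 39.
Using column 1: 39 + 15 + 66 + 27 + ? → (1,1) = 150 − 147 = 3.
The remaining cell in main diagonal is (5,5) = 150 − 90 = 60.
Using row 1: 3 + 45 + 12 + 54 + ? → (1,5) = 150 − 114 = 36.
The remaining cell in row 5 is (5,3) = 150 − 99 = 51.
Column 3 needs 150; the known cells sum to 150, so (4,3) = 0.
Anti-diagonal needs 150; the known cells sum to 117, so (4,2) = 33.
Row 4: 66 + 33 + 0 + 42 + ? = 150, so (4,5) = 9.
Column 2 must total 150; the given cells sum to 93, so (3,2) = 57.
Using column 5: 36 + (-3) + 9 + 60 + ? → (3,5) = 150 − 102 = 48.

48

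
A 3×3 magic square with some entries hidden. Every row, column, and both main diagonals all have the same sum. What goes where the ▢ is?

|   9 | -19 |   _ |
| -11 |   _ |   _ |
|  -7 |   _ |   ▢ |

-15

Column 1 is complete and sums to -9; that is the magic constant.
Row 1: 9 + (-19) + ? = -9, so (1,3) = 1.
Anti-diagonal needs -9; the known cells sum to -6, so (2,2) = -3.
The remaining cell in row 2 is (2,3) = -9 − (-14) = 5.
From column 2, -9 − (-19 + (-3)) gives (3,2) = 13.
Column 3 needs -9; the known cells sum to 6, so (3,3) = -15.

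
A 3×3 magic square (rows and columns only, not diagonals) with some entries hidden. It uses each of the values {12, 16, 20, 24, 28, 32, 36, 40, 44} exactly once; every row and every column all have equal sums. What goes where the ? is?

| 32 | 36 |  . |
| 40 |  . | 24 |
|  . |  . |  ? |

44

The 9 entries sum to 252, so each line sums to 252/3 = 84.
The remaining cell in row 1 is (1,3) = 84 − 68 = 16.
Using row 2: 40 + 24 + ? → (2,2) = 84 − 64 = 20.
Column 1: 32 + 40 + ? = 84, so (3,1) = 12.
Column 2 must total 84; the given cells sum to 56, so (3,2) = 28.
Column 3: 16 + 24 + ? = 84, so (3,3) = 44.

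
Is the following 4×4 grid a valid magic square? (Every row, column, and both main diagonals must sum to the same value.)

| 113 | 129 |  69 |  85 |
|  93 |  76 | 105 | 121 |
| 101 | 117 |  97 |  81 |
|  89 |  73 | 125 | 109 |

No — row 2 sums to 395 but row 4 sums to 396.

Row 1: 113 + 129 + 69 + 85 = 396.
Row 2: 93 + 76 + 105 + 121 = 395.
Row 3: 101 + 117 + 97 + 81 = 396.
Row 4: 89 + 73 + 125 + 109 = 396.
Column 1: 113 + 93 + 101 + 89 = 396.
Column 2: 129 + 76 + 117 + 73 = 395.
Column 3: 69 + 105 + 97 + 125 = 396.
Column 4: 85 + 121 + 81 + 109 = 396.
Main diagonal: 113 + 76 + 97 + 109 = 395.
Anti-diagonal: 85 + 105 + 117 + 89 = 396.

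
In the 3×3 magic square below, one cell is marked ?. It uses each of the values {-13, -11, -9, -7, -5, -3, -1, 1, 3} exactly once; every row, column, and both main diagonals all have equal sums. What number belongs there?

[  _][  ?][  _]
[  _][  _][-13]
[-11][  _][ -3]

The 9 entries sum to -45, so each line sums to -45/3 = -15.
Row 3 needs -15; the known cells sum to -14, so (3,2) = -1.
Using column 3: -13 + (-3) + ? → (1,3) = -15 − (-16) = 1.
Anti-diagonal: 1 + (-11) + ? = -15, so (2,2) = -5.
Row 2 must total -15; the given cells sum to -18, so (2,1) = 3.
From column 1, -15 − (3 + (-11)) gives (1,1) = -7.
Column 2: -5 + (-1) + ? = -15, so (1,2) = -9.

-9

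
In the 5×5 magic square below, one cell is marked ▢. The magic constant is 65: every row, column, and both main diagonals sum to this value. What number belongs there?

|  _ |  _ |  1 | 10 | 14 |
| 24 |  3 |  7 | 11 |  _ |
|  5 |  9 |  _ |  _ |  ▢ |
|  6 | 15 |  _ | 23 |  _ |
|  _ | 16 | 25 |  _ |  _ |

21

Row 2 must total 65; the given cells sum to 45, so (2,5) = 20.
Using column 2: 3 + 9 + 15 + 16 + ? → (1,2) = 65 − 43 = 22.
Row 1 must total 65; the given cells sum to 47, so (1,1) = 18.
Column 1 must total 65; the given cells sum to 53, so (5,1) = 12.
Anti-diagonal must total 65; the given cells sum to 52, so (3,3) = 13.
Column 3 needs 65; the known cells sum to 46, so (4,3) = 19.
From main diagonal, 65 − (18 + 3 + 13 + 23) gives (5,5) = 8.
Row 4 needs 65; the known cells sum to 63, so (4,5) = 2.
Using row 5: 12 + 16 + 25 + 8 + ? → (5,4) = 65 − 61 = 4.
The remaining cell in column 4 is (3,4) = 65 − 48 = 17.
The remaining cell in column 5 is (3,5) = 65 − 44 = 21.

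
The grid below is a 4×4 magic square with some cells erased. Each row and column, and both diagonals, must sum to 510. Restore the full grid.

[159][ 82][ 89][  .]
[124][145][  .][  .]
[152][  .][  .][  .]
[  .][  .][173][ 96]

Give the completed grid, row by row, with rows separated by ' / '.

159 82 89 180 / 124 145 138 103 / 152 117 110 131 / 75 166 173 96

From row 1, 510 − (159 + 82 + 89) gives (1,4) = 180.
Column 1 must total 510; the given cells sum to 435, so (4,1) = 75.
Main diagonal needs 510; the known cells sum to 400, so (3,3) = 110.
Row 4: 75 + 173 + 96 + ? = 510, so (4,2) = 166.
From column 2, 510 − (82 + 145 + 166) gives (3,2) = 117.
Column 3: 89 + 110 + 173 + ? = 510, so (2,3) = 138.
Row 2 needs 510; the known cells sum to 407, so (2,4) = 103.
Row 3 needs 510; the known cells sum to 379, so (3,4) = 131.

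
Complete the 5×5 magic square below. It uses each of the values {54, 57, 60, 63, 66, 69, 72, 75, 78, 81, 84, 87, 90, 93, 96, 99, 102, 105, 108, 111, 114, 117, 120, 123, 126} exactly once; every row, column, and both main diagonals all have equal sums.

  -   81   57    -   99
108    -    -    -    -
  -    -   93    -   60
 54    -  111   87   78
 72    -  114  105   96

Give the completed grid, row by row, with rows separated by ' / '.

The 25 entries sum to 2250, so each line sums to 2250/5 = 450.
Row 4: 54 + 111 + 87 + 78 + ? = 450, so (4,2) = 120.
Row 5 needs 450; the known cells sum to 387, so (5,2) = 63.
The remaining cell in column 3 is (2,3) = 450 − 375 = 75.
Column 5 must total 450; the given cells sum to 333, so (2,5) = 117.
From anti-diagonal, 450 − (99 + 93 + 120 + 72) gives (2,4) = 66.
Row 2 needs 450; the known cells sum to 366, so (2,2) = 84.
The remaining cell in column 2 is (3,2) = 450 − 348 = 102.
Using main diagonal: 84 + 93 + 87 + 96 + ? → (1,1) = 450 − 360 = 90.
From row 1, 450 − (90 + 81 + 57 + 99) gives (1,4) = 123.
Column 1 must total 450; the given cells sum to 324, so (3,1) = 126.
From column 4, 450 − (123 + 66 + 87 + 105) gives (3,4) = 69.

90 81 57 123 99 / 108 84 75 66 117 / 126 102 93 69 60 / 54 120 111 87 78 / 72 63 114 105 96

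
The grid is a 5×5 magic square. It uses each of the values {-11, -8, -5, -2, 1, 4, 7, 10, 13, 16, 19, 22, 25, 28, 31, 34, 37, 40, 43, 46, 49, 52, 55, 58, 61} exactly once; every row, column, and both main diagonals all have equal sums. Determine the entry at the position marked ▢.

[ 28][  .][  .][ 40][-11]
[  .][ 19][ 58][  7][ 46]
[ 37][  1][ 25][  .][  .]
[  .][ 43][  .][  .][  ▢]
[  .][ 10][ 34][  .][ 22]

The 25 entries sum to 625, so each line sums to 625/5 = 125.
Row 2 needs 125; the known cells sum to 130, so (2,1) = -5.
Column 2: 19 + 1 + 43 + 10 + ? = 125, so (1,2) = 52.
Using main diagonal: 28 + 19 + 25 + 22 + ? → (4,4) = 125 − 94 = 31.
Using anti-diagonal: -11 + 7 + 25 + 43 + ? → (5,1) = 125 − 64 = 61.
Using row 1: 28 + 52 + 40 + (-11) + ? → (1,3) = 125 − 109 = 16.
Using row 5: 61 + 10 + 34 + 22 + ? → (5,4) = 125 − 127 = -2.
Column 1 must total 125; the given cells sum to 121, so (4,1) = 4.
The remaining cell in column 3 is (4,3) = 125 − 133 = -8.
From column 4, 125 − (40 + 7 + 31 + (-2)) gives (3,4) = 49.
Using row 3: 37 + 1 + 25 + 49 + ? → (3,5) = 125 − 112 = 13.
Row 4 must total 125; the given cells sum to 70, so (4,5) = 55.

55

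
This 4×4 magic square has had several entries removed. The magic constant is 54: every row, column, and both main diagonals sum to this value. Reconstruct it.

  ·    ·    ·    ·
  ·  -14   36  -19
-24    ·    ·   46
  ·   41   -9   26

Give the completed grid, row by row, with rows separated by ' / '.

31 6 16 1 / 51 -14 36 -19 / -24 21 11 46 / -4 41 -9 26

Row 2 needs 54; the known cells sum to 3, so (2,1) = 51.
Row 4: 41 + (-9) + 26 + ? = 54, so (4,1) = -4.
Column 1 must total 54; the given cells sum to 23, so (1,1) = 31.
Column 4 needs 54; the known cells sum to 53, so (1,4) = 1.
From main diagonal, 54 − (31 + (-14) + 26) gives (3,3) = 11.
The remaining cell in anti-diagonal is (3,2) = 54 − 33 = 21.
The remaining cell in column 2 is (1,2) = 54 − 48 = 6.
Column 3 needs 54; the known cells sum to 38, so (1,3) = 16.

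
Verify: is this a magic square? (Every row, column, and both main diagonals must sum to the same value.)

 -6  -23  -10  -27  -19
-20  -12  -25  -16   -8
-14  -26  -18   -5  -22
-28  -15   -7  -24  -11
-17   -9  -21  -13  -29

Row 1: -6 + (-23) + (-10) + (-27) + (-19) = -85.
Row 2: -20 + (-12) + (-25) + (-16) + (-8) = -81.
Row 3: -14 + (-26) + (-18) + (-5) + (-22) = -85.
Row 4: -28 + (-15) + (-7) + (-24) + (-11) = -85.
Row 5: -17 + (-9) + (-21) + (-13) + (-29) = -89.
Column 1: -6 + (-20) + (-14) + (-28) + (-17) = -85.
Column 2: -23 + (-12) + (-26) + (-15) + (-9) = -85.
Column 3: -10 + (-25) + (-18) + (-7) + (-21) = -81.
Column 4: -27 + (-16) + (-5) + (-24) + (-13) = -85.
Column 5: -19 + (-8) + (-22) + (-11) + (-29) = -89.
Main diagonal: -6 + (-12) + (-18) + (-24) + (-29) = -89.
Anti-diagonal: -19 + (-16) + (-18) + (-15) + (-17) = -85.

No — column 4 sums to -85 but row 5 sums to -89.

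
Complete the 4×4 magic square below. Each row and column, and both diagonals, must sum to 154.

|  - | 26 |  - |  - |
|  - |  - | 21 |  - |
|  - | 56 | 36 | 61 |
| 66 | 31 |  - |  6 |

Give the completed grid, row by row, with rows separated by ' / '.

71 26 46 11 / 16 41 21 76 / 1 56 36 61 / 66 31 51 6

The remaining cell in row 3 is (3,1) = 154 − 153 = 1.
Using row 4: 66 + 31 + 6 + ? → (4,3) = 154 − 103 = 51.
Column 2 needs 154; the known cells sum to 113, so (2,2) = 41.
From column 3, 154 − (21 + 36 + 51) gives (1,3) = 46.
Main diagonal must total 154; the given cells sum to 83, so (1,1) = 71.
Anti-diagonal: 21 + 56 + 66 + ? = 154, so (1,4) = 11.
Column 1 must total 154; the given cells sum to 138, so (2,1) = 16.
Column 4: 11 + 61 + 6 + ? = 154, so (2,4) = 76.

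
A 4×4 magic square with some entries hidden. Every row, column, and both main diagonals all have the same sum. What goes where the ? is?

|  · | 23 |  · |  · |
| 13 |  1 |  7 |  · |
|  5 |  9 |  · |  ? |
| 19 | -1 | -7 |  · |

3

Column 2 is complete and sums to 32; that is the magic constant.
From row 2, 32 − (13 + 1 + 7) gives (2,4) = 11.
From row 4, 32 − (19 + (-1) + (-7)) gives (4,4) = 21.
Column 1: 13 + 5 + 19 + ? = 32, so (1,1) = -5.
Main diagonal needs 32; the known cells sum to 17, so (3,3) = 15.
Using anti-diagonal: 7 + 9 + 19 + ? → (1,4) = 32 − 35 = -3.
From row 1, 32 − (-5 + 23 + (-3)) gives (1,3) = 17.
Row 3 needs 32; the known cells sum to 29, so (3,4) = 3.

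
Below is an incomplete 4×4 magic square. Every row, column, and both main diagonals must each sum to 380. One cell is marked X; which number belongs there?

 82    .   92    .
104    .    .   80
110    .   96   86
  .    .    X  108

90

The remaining cell in row 3 is (3,2) = 380 − 292 = 88.
Column 1: 82 + 104 + 110 + ? = 380, so (4,1) = 84.
Column 4 must total 380; the given cells sum to 274, so (1,4) = 106.
Using main diagonal: 82 + 96 + 108 + ? → (2,2) = 380 − 286 = 94.
Anti-diagonal: 106 + 88 + 84 + ? = 380, so (2,3) = 102.
From row 1, 380 − (82 + 92 + 106) gives (1,2) = 100.
The remaining cell in column 2 is (4,2) = 380 − 282 = 98.
Column 3: 92 + 102 + 96 + ? = 380, so (4,3) = 90.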